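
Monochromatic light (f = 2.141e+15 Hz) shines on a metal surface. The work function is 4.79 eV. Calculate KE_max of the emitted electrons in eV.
4.0645 eV

Using Einstein's photoelectric equation: KE_max = hf - φ

First, calculate the photon energy:
E_photon = hf = (6.626×10⁻³⁴ J·s)(2.141e+15 Hz)
E_photon = 8.8545 eV

Then, the maximum kinetic energy:
KE_max = E_photon - φ = 8.8545 eV - 4.79 eV = 4.0645 eV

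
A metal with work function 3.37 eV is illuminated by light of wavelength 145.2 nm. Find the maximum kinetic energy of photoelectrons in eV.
5.1689 eV

Using Einstein's photoelectric equation: KE_max = hf - φ = hc/λ - φ

First, calculate the photon energy:
E_photon = hc/λ = (6.626×10⁻³⁴ J·s)(3×10⁸ m/s) / (145.2×10⁻⁹ m)
E_photon = 8.5389 eV

Then, the maximum kinetic energy:
KE_max = E_photon - φ = 8.5389 eV - 3.37 eV = 5.1689 eV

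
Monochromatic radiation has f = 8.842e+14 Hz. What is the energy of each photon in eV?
3.6568 eV

Using E = hf:

E = hf = (6.626×10⁻³⁴ J·s)(8.842e+14 Hz)
E = 3.6568 eV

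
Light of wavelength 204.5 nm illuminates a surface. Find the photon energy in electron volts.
6.0628 eV

Using E = hf = hc/λ:

E = hc/λ = (6.626×10⁻³⁴ J·s)(3×10⁸ m/s) / (204.5×10⁻⁹ m)
E = 6.0628 eV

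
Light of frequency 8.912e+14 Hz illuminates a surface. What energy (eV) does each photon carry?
3.6857 eV

Using E = hf:

E = hf = (6.626×10⁻³⁴ J·s)(8.912e+14 Hz)
E = 3.6857 eV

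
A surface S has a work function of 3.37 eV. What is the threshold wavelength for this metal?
367.91 nm

The threshold wavelength is when the photon energy equals the work function:
hc/λ₀ = φ

Solving for λ₀:
λ₀ = hc/φ = (6.626×10⁻³⁴ J·s)(3×10⁸ m/s) / (3.37 eV × 1.602×10⁻¹⁹ J/eV)
λ₀ = 367.91 nm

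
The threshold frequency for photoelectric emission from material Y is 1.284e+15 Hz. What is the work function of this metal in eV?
5.31 eV

At the threshold frequency, photon energy equals work function:
φ = hf₀

Calculating:
φ = (6.626×10⁻³⁴ J·s)(1.284e+15 Hz)
φ = 5.31 eV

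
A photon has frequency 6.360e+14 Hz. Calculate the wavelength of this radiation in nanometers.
471.37 nm

Using the wave equation: c = fλ

Solving for wavelength:
λ = c/f = (3×10⁸ m/s) / (6.360e+14 Hz)
λ = 471.37 nm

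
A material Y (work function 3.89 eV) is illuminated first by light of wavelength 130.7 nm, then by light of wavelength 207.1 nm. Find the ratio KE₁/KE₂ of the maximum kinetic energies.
2.6691

Using Einstein's equation: KE_max = hc/λ - φ

For λ₁ = 130.7 nm:
E₁ = hc/λ₁ = 9.4862 eV
KE₁ = E₁ - φ = 9.4862 - 3.89 = 5.5962 eV

For λ₂ = 207.1 nm:
E₂ = hc/λ₂ = 5.9867 eV
KE₂ = E₂ - φ = 5.9867 - 3.89 = 2.0967 eV

Ratio: KE₁/KE₂ = 5.5962/2.0967 = 2.6691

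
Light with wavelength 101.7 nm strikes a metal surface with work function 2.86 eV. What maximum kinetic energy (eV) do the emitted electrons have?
9.3312 eV

Using Einstein's photoelectric equation: KE_max = hf - φ = hc/λ - φ

First, calculate the photon energy:
E_photon = hc/λ = (6.626×10⁻³⁴ J·s)(3×10⁸ m/s) / (101.7×10⁻⁹ m)
E_photon = 12.1912 eV

Then, the maximum kinetic energy:
KE_max = E_photon - φ = 12.1912 eV - 2.86 eV = 9.3312 eV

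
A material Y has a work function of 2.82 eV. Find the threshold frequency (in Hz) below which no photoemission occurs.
6.8187e+14 Hz

The threshold frequency is when the photon energy equals the work function:
hf₀ = φ

Solving for f₀:
f₀ = φ/h = (2.82 eV × 1.602×10⁻¹⁹ J/eV) / (6.626×10⁻³⁴ J·s)
f₀ = 6.8187e+14 Hz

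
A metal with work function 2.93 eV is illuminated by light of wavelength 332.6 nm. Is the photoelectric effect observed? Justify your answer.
Yes

For photoemission, the photon energy must exceed the work function.

Photon energy: E = hc/λ = 3.7277 eV
Work function: φ = 2.93 eV

Since E_photon (3.7277 eV) > φ (2.93 eV), photoemission WILL occur.
The threshold wavelength is λ₀ = hc/φ = 423.2 nm.
Since 332.6 nm < 423.2 nm, the light has sufficient energy.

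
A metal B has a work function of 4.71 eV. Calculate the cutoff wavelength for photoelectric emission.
263.24 nm

The threshold wavelength is when the photon energy equals the work function:
hc/λ₀ = φ

Solving for λ₀:
λ₀ = hc/φ = (6.626×10⁻³⁴ J·s)(3×10⁸ m/s) / (4.71 eV × 1.602×10⁻¹⁹ J/eV)
λ₀ = 263.24 nm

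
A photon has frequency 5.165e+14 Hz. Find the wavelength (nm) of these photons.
580.43 nm

Using the wave equation: c = fλ

Solving for wavelength:
λ = c/f = (3×10⁸ m/s) / (5.165e+14 Hz)
λ = 580.43 nm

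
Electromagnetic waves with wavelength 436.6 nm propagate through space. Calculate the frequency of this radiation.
6.8665e+14 Hz

Using the wave equation: c = fλ

Solving for frequency:
f = c/λ = (3×10⁸ m/s) / (436.6×10⁻⁹ m)
f = 6.8665e+14 Hz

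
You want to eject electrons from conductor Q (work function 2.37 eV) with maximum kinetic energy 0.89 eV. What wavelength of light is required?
380.32 nm

From Einstein's equation: KE_max = hc/λ - φ

Rearranging for λ:
hc/λ = KE_max + φ
λ = hc/(KE_max + φ)

Required photon energy:
E_photon = KE_max + φ = 0.89 + 2.37 = 3.26 eV

Required wavelength:
λ = hc/E_photon = (6.626×10⁻³⁴)(3×10⁸) / (3.26 × 1.602×10⁻¹⁹)
λ = 380.32 nm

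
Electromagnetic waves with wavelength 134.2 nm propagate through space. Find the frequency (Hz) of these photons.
2.2339e+15 Hz

Using the wave equation: c = fλ

Solving for frequency:
f = c/λ = (3×10⁸ m/s) / (134.2×10⁻⁹ m)
f = 2.2339e+15 Hz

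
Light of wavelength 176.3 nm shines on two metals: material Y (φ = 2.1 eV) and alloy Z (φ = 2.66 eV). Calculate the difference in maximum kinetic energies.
0.5600 eV

Using KE_max = hc/λ - φ for each metal:

Photon energy: E = hc/λ = 7.0326 eV

For material Y (φ₁ = 2.1 eV):
KE₁ = E - φ₁ = 7.0326 - 2.1 = 4.9326 eV

For alloy Z (φ₂ = 2.66 eV):
KE₂ = E - φ₂ = 7.0326 - 2.66 = 4.3726 eV

Difference:
ΔKE = KE₁ - KE₂ = 4.9326 - 4.3726 = 0.5600 eV

Note: The difference equals the difference in work functions: 2.66 - 2.1 = 0.56 eV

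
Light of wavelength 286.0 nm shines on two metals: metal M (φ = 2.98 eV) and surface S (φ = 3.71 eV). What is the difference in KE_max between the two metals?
0.7300 eV

Using KE_max = hc/λ - φ for each metal:

Photon energy: E = hc/λ = 4.3351 eV

For metal M (φ₁ = 2.98 eV):
KE₁ = E - φ₁ = 4.3351 - 2.98 = 1.3551 eV

For surface S (φ₂ = 3.71 eV):
KE₂ = E - φ₂ = 4.3351 - 3.71 = 0.6251 eV

Difference:
ΔKE = KE₁ - KE₂ = 1.3551 - 0.6251 = 0.7300 eV

Note: The difference equals the difference in work functions: 3.71 - 2.98 = 0.73 eV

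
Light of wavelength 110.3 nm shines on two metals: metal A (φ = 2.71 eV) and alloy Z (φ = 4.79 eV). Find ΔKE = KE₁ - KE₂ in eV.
2.0800 eV

Using KE_max = hc/λ - φ for each metal:

Photon energy: E = hc/λ = 11.2406 eV

For metal A (φ₁ = 2.71 eV):
KE₁ = E - φ₁ = 11.2406 - 2.71 = 8.5306 eV

For alloy Z (φ₂ = 4.79 eV):
KE₂ = E - φ₂ = 11.2406 - 4.79 = 6.4506 eV

Difference:
ΔKE = KE₁ - KE₂ = 8.5306 - 6.4506 = 2.0800 eV

Note: The difference equals the difference in work functions: 4.79 - 2.71 = 2.08 eV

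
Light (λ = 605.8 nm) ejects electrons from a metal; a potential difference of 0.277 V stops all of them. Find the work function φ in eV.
1.77 eV

The stopping potential gives the maximum kinetic energy: KE_max = eV_s = 0.277 eV

From Einstein's photoelectric equation: KE_max = hc/λ - φ
Rearranging: φ = hc/λ - KE_max

Calculate photon energy:
E_photon = hc/λ = (6.626×10⁻³⁴ J·s)(3×10⁸ m/s) / (605.8×10⁻⁹ m) = 2.0466 eV

Therefore:
φ = 2.0466 - 0.277 = 1.77 eV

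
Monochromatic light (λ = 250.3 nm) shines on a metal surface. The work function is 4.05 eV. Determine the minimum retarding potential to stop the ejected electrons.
0.9034 V

The stopping potential V_s satisfies: eV_s = KE_max

First, find KE_max using Einstein's equation:
E_photon = hc/λ = 4.9534 eV
KE_max = E_photon - φ = 4.9534 - 4.05 = 0.9034 eV

Since eV_s = KE_max:
V_s = KE_max/e = 0.9034 V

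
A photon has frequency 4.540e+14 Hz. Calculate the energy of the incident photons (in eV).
1.8776 eV

Using E = hf:

E = hf = (6.626×10⁻³⁴ J·s)(4.540e+14 Hz)
E = 1.8776 eV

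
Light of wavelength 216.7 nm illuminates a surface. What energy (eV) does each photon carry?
5.7215 eV

Using E = hf = hc/λ:

E = hc/λ = (6.626×10⁻³⁴ J·s)(3×10⁸ m/s) / (216.7×10⁻⁹ m)
E = 5.7215 eV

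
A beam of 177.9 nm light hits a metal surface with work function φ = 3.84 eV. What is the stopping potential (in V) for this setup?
3.1293 V

The stopping potential V_s satisfies: eV_s = KE_max

First, find KE_max using Einstein's equation:
E_photon = hc/λ = 6.9693 eV
KE_max = E_photon - φ = 6.9693 - 3.84 = 3.1293 eV

Since eV_s = KE_max:
V_s = KE_max/e = 3.1293 V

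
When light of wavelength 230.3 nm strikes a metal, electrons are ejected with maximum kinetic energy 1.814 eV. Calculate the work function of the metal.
3.57 eV

From Einstein's photoelectric equation: KE_max = hf - φ = hc/λ - φ

Rearranging for φ:
φ = hc/λ - KE_max

Calculate photon energy:
E_photon = hc/λ = 5.3836 eV

Therefore:
φ = 5.3836 - 1.814 = 3.57 eV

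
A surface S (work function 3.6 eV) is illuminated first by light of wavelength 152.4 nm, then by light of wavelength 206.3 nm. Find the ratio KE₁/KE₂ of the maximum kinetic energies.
1.8820

Using Einstein's equation: KE_max = hc/λ - φ

For λ₁ = 152.4 nm:
E₁ = hc/λ₁ = 8.1354 eV
KE₁ = E₁ - φ = 8.1354 - 3.6 = 4.5354 eV

For λ₂ = 206.3 nm:
E₂ = hc/λ₂ = 6.0099 eV
KE₂ = E₂ - φ = 6.0099 - 3.6 = 2.4099 eV

Ratio: KE₁/KE₂ = 4.5354/2.4099 = 1.8820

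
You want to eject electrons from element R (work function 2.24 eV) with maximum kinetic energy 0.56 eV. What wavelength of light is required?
442.80 nm

From Einstein's equation: KE_max = hc/λ - φ

Rearranging for λ:
hc/λ = KE_max + φ
λ = hc/(KE_max + φ)

Required photon energy:
E_photon = KE_max + φ = 0.56 + 2.24 = 2.80 eV

Required wavelength:
λ = hc/E_photon = (6.626×10⁻³⁴)(3×10⁸) / (2.80 × 1.602×10⁻¹⁹)
λ = 442.80 nm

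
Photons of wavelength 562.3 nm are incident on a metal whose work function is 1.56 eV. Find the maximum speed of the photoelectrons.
4.7631e+05 m/s

First, find the maximum kinetic energy:
E_photon = hc/λ = 2.2049 eV
KE_max = E_photon - φ = 2.2049 - 1.56 = 0.6449 eV

Convert to Joules: KE_max = 0.6449 × 1.602×10⁻¹⁹ J = 1.0333e-19 J

Then use KE = ½mv² to find velocity:
v = √(2·KE/m) = √(2 × 1.0333e-19 J / 9.109e-31 kg)
v = 4.7631e+05 m/s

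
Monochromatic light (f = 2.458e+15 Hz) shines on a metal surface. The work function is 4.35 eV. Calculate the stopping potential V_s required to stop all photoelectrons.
5.8155 V

The stopping potential V_s satisfies: eV_s = KE_max

First, find KE_max using Einstein's equation:
E_photon = hf = (6.626×10⁻³⁴ J·s)(2.458e+15 Hz) = 10.1655 eV
KE_max = E_photon - φ = 10.1655 - 4.35 = 5.8155 eV

Since eV_s = KE_max:
V_s = KE_max/e = 5.8155 V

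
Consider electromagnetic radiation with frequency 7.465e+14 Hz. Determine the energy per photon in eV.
3.0873 eV

Using E = hf:

E = hf = (6.626×10⁻³⁴ J·s)(7.465e+14 Hz)
E = 3.0873 eV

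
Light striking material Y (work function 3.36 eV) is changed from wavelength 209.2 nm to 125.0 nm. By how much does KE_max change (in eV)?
3.9921 eV

Using Einstein's equation: KE_max = hc/λ - φ

For λ₁ = 209.2 nm:
KE₁ = hc/λ₁ - φ = 5.9266 - 3.36 = 2.5666 eV

For λ₂ = 125.0 nm:
KE₂ = hc/λ₂ - φ = 9.9187 - 3.36 = 6.5587 eV

Change in KE:
ΔKE = KE₂ - KE₁ = 6.5587 - 2.5666 = 3.9921 eV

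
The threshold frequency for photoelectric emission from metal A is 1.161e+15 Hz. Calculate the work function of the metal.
4.80 eV

At the threshold frequency, photon energy equals work function:
φ = hf₀

Calculating:
φ = (6.626×10⁻³⁴ J·s)(1.161e+15 Hz)
φ = 4.80 eV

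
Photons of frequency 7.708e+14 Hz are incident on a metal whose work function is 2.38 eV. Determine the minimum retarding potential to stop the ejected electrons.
0.8078 V

The stopping potential V_s satisfies: eV_s = KE_max

First, find KE_max using Einstein's equation:
E_photon = hf = (6.626×10⁻³⁴ J·s)(7.708e+14 Hz) = 3.1878 eV
KE_max = E_photon - φ = 3.1878 - 2.38 = 0.8078 eV

Since eV_s = KE_max:
V_s = KE_max/e = 0.8078 V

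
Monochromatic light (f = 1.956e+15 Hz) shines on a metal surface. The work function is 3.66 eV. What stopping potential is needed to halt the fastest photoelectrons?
4.4294 V

The stopping potential V_s satisfies: eV_s = KE_max

First, find KE_max using Einstein's equation:
E_photon = hf = (6.626×10⁻³⁴ J·s)(1.956e+15 Hz) = 8.0894 eV
KE_max = E_photon - φ = 8.0894 - 3.66 = 4.4294 eV

Since eV_s = KE_max:
V_s = KE_max/e = 4.4294 V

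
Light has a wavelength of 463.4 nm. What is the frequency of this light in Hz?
6.4694e+14 Hz

Using the wave equation: c = fλ

Solving for frequency:
f = c/λ = (3×10⁸ m/s) / (463.4×10⁻⁹ m)
f = 6.4694e+14 Hz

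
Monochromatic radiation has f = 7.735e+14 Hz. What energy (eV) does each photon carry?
3.1989 eV

Using E = hf:

E = hf = (6.626×10⁻³⁴ J·s)(7.735e+14 Hz)
E = 3.1989 eV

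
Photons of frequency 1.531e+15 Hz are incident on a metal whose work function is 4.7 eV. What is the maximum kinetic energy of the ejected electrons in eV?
1.6317 eV

Using Einstein's photoelectric equation: KE_max = hf - φ

First, calculate the photon energy:
E_photon = hf = (6.626×10⁻³⁴ J·s)(1.531e+15 Hz)
E_photon = 6.3317 eV

Then, the maximum kinetic energy:
KE_max = E_photon - φ = 6.3317 eV - 4.7 eV = 1.6317 eV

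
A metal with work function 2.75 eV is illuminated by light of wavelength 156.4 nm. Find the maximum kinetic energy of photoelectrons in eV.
5.1774 eV

Using Einstein's photoelectric equation: KE_max = hf - φ = hc/λ - φ

First, calculate the photon energy:
E_photon = hc/λ = (6.626×10⁻³⁴ J·s)(3×10⁸ m/s) / (156.4×10⁻⁹ m)
E_photon = 7.9274 eV

Then, the maximum kinetic energy:
KE_max = E_photon - φ = 7.9274 eV - 2.75 eV = 5.1774 eV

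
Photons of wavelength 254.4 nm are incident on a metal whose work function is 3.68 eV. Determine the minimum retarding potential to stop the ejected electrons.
1.1936 V

The stopping potential V_s satisfies: eV_s = KE_max

First, find KE_max using Einstein's equation:
E_photon = hc/λ = 4.8736 eV
KE_max = E_photon - φ = 4.8736 - 3.68 = 1.1936 eV

Since eV_s = KE_max:
V_s = KE_max/e = 1.1936 V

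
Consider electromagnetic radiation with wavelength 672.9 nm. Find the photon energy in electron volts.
1.8425 eV

Using E = hf = hc/λ:

E = hc/λ = (6.626×10⁻³⁴ J·s)(3×10⁸ m/s) / (672.9×10⁻⁹ m)
E = 1.8425 eV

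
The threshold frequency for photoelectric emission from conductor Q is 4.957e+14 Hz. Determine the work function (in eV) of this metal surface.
2.05 eV

At the threshold frequency, photon energy equals work function:
φ = hf₀

Calculating:
φ = (6.626×10⁻³⁴ J·s)(4.957e+14 Hz)
φ = 2.05 eV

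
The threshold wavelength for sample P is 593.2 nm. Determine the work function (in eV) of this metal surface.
2.09 eV

At the threshold wavelength, photon energy equals work function:
φ = hc/λ₀

Calculating:
φ = (6.626×10⁻³⁴ J·s)(3×10⁸ m/s) / (593.2×10⁻⁹ m)
φ = 2.09 eV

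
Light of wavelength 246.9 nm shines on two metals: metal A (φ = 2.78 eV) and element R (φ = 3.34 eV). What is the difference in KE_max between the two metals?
0.5600 eV

Using KE_max = hc/λ - φ for each metal:

Photon energy: E = hc/λ = 5.0216 eV

For metal A (φ₁ = 2.78 eV):
KE₁ = E - φ₁ = 5.0216 - 2.78 = 2.2416 eV

For element R (φ₂ = 3.34 eV):
KE₂ = E - φ₂ = 5.0216 - 3.34 = 1.6816 eV

Difference:
ΔKE = KE₁ - KE₂ = 2.2416 - 1.6816 = 0.5600 eV

Note: The difference equals the difference in work functions: 3.34 - 2.78 = 0.56 eV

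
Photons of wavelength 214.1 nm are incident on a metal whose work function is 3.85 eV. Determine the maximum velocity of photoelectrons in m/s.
8.2629e+05 m/s

First, find the maximum kinetic energy:
E_photon = hc/λ = 5.7909 eV
KE_max = E_photon - φ = 5.7909 - 3.85 = 1.9409 eV

Convert to Joules: KE_max = 1.9409 × 1.602×10⁻¹⁹ J = 3.1097e-19 J

Then use KE = ½mv² to find velocity:
v = √(2·KE/m) = √(2 × 3.1097e-19 J / 9.109e-31 kg)
v = 8.2629e+05 m/s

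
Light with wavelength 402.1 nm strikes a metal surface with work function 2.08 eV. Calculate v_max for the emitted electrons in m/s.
5.9411e+05 m/s

First, find the maximum kinetic energy:
E_photon = hc/λ = 3.0834 eV
KE_max = E_photon - φ = 3.0834 - 2.08 = 1.0034 eV

Convert to Joules: KE_max = 1.0034 × 1.602×10⁻¹⁹ J = 1.6077e-19 J

Then use KE = ½mv² to find velocity:
v = √(2·KE/m) = √(2 × 1.6077e-19 J / 9.109e-31 kg)
v = 5.9411e+05 m/s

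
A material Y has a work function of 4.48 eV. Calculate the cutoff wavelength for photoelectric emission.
276.75 nm

The threshold wavelength is when the photon energy equals the work function:
hc/λ₀ = φ

Solving for λ₀:
λ₀ = hc/φ = (6.626×10⁻³⁴ J·s)(3×10⁸ m/s) / (4.48 eV × 1.602×10⁻¹⁹ J/eV)
λ₀ = 276.75 nm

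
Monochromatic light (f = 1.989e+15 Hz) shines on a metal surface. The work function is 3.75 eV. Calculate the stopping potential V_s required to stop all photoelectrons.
4.4758 V

The stopping potential V_s satisfies: eV_s = KE_max

First, find KE_max using Einstein's equation:
E_photon = hf = (6.626×10⁻³⁴ J·s)(1.989e+15 Hz) = 8.2258 eV
KE_max = E_photon - φ = 8.2258 - 3.75 = 4.4758 eV

Since eV_s = KE_max:
V_s = KE_max/e = 4.4758 V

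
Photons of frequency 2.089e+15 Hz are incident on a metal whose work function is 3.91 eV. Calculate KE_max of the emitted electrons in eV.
4.7294 eV

Using Einstein's photoelectric equation: KE_max = hf - φ

First, calculate the photon energy:
E_photon = hf = (6.626×10⁻³⁴ J·s)(2.089e+15 Hz)
E_photon = 8.6394 eV

Then, the maximum kinetic energy:
KE_max = E_photon - φ = 8.6394 eV - 3.91 eV = 4.7294 eV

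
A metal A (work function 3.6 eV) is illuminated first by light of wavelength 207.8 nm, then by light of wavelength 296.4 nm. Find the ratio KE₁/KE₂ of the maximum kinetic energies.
4.0592

Using Einstein's equation: KE_max = hc/λ - φ

For λ₁ = 207.8 nm:
E₁ = hc/λ₁ = 5.9665 eV
KE₁ = E₁ - φ = 5.9665 - 3.6 = 2.3665 eV

For λ₂ = 296.4 nm:
E₂ = hc/λ₂ = 4.1830 eV
KE₂ = E₂ - φ = 4.1830 - 3.6 = 0.5830 eV

Ratio: KE₁/KE₂ = 2.3665/0.5830 = 4.0592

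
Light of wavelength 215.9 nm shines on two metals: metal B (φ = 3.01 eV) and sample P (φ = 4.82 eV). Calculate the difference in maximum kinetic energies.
1.8100 eV

Using KE_max = hc/λ - φ for each metal:

Photon energy: E = hc/λ = 5.7427 eV

For metal B (φ₁ = 3.01 eV):
KE₁ = E - φ₁ = 5.7427 - 3.01 = 2.7327 eV

For sample P (φ₂ = 4.82 eV):
KE₂ = E - φ₂ = 5.7427 - 4.82 = 0.9227 eV

Difference:
ΔKE = KE₁ - KE₂ = 2.7327 - 0.9227 = 1.8100 eV

Note: The difference equals the difference in work functions: 4.82 - 3.01 = 1.81 eV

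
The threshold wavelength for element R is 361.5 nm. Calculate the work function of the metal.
3.43 eV

At the threshold wavelength, photon energy equals work function:
φ = hc/λ₀

Calculating:
φ = (6.626×10⁻³⁴ J·s)(3×10⁸ m/s) / (361.5×10⁻⁹ m)
φ = 3.43 eV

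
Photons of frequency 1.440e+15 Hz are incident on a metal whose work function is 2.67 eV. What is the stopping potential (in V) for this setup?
3.2854 V

The stopping potential V_s satisfies: eV_s = KE_max

First, find KE_max using Einstein's equation:
E_photon = hf = (6.626×10⁻³⁴ J·s)(1.440e+15 Hz) = 5.9554 eV
KE_max = E_photon - φ = 5.9554 - 2.67 = 3.2854 eV

Since eV_s = KE_max:
V_s = KE_max/e = 3.2854 V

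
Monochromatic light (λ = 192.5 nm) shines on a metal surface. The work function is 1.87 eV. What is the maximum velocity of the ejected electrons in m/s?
1.2680e+06 m/s

First, find the maximum kinetic energy:
E_photon = hc/λ = 6.4407 eV
KE_max = E_photon - φ = 6.4407 - 1.87 = 4.5707 eV

Convert to Joules: KE_max = 4.5707 × 1.602×10⁻¹⁹ J = 7.3231e-19 J

Then use KE = ½mv² to find velocity:
v = √(2·KE/m) = √(2 × 7.3231e-19 J / 9.109e-31 kg)
v = 1.2680e+06 m/s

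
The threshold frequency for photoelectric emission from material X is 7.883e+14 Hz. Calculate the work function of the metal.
3.26 eV

At the threshold frequency, photon energy equals work function:
φ = hf₀

Calculating:
φ = (6.626×10⁻³⁴ J·s)(7.883e+14 Hz)
φ = 3.26 eV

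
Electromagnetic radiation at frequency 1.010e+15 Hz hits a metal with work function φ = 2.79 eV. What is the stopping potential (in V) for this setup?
1.3870 V

The stopping potential V_s satisfies: eV_s = KE_max

First, find KE_max using Einstein's equation:
E_photon = hf = (6.626×10⁻³⁴ J·s)(1.010e+15 Hz) = 4.1770 eV
KE_max = E_photon - φ = 4.1770 - 2.79 = 1.3870 eV

Since eV_s = KE_max:
V_s = KE_max/e = 1.3870 V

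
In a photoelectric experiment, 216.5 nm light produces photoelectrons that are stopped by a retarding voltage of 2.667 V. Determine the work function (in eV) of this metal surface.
3.06 eV

The stopping potential gives the maximum kinetic energy: KE_max = eV_s = 2.667 eV

From Einstein's photoelectric equation: KE_max = hc/λ - φ
Rearranging: φ = hc/λ - KE_max

Calculate photon energy:
E_photon = hc/λ = (6.626×10⁻³⁴ J·s)(3×10⁸ m/s) / (216.5×10⁻⁹ m) = 5.7268 eV

Therefore:
φ = 5.7268 - 2.667 = 3.06 eV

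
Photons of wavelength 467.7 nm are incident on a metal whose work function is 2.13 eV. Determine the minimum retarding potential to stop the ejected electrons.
0.5209 V

The stopping potential V_s satisfies: eV_s = KE_max

First, find KE_max using Einstein's equation:
E_photon = hc/λ = 2.6509 eV
KE_max = E_photon - φ = 2.6509 - 2.13 = 0.5209 eV

Since eV_s = KE_max:
V_s = KE_max/e = 0.5209 V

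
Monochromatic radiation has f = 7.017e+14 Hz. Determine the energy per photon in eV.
2.9020 eV

Using E = hf:

E = hf = (6.626×10⁻³⁴ J·s)(7.017e+14 Hz)
E = 2.9020 eV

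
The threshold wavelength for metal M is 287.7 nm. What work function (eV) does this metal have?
4.31 eV

At the threshold wavelength, photon energy equals work function:
φ = hc/λ₀

Calculating:
φ = (6.626×10⁻³⁴ J·s)(3×10⁸ m/s) / (287.7×10⁻⁹ m)
φ = 4.31 eV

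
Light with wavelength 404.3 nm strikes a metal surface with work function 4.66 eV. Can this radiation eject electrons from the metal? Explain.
No

For photoemission, the photon energy must exceed the work function.

Photon energy: E = hc/λ = 3.0666 eV
Work function: φ = 4.66 eV

Since E_photon (3.0666 eV) < φ (4.66 eV), photoemission will NOT occur.
The threshold wavelength is λ₀ = hc/φ = 266.1 nm.
Since 404.3 nm > 266.1 nm, the photons lack sufficient energy.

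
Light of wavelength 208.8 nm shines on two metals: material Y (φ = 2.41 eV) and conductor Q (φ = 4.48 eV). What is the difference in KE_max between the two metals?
2.0700 eV

Using KE_max = hc/λ - φ for each metal:

Photon energy: E = hc/λ = 5.9379 eV

For material Y (φ₁ = 2.41 eV):
KE₁ = E - φ₁ = 5.9379 - 2.41 = 3.5279 eV

For conductor Q (φ₂ = 4.48 eV):
KE₂ = E - φ₂ = 5.9379 - 4.48 = 1.4579 eV

Difference:
ΔKE = KE₁ - KE₂ = 3.5279 - 1.4579 = 2.0700 eV

Note: The difference equals the difference in work functions: 4.48 - 2.41 = 2.07 eV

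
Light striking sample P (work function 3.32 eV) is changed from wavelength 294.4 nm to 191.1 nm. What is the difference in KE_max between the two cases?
2.2765 eV

Using Einstein's equation: KE_max = hc/λ - φ

For λ₁ = 294.4 nm:
KE₁ = hc/λ₁ - φ = 4.2114 - 3.32 = 0.8914 eV

For λ₂ = 191.1 nm:
KE₂ = hc/λ₂ - φ = 6.4879 - 3.32 = 3.1679 eV

Change in KE:
ΔKE = KE₂ - KE₁ = 3.1679 - 0.8914 = 2.2765 eV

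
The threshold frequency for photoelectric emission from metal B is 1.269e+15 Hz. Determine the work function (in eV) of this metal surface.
5.25 eV

At the threshold frequency, photon energy equals work function:
φ = hf₀

Calculating:
φ = (6.626×10⁻³⁴ J·s)(1.269e+15 Hz)
φ = 5.25 eV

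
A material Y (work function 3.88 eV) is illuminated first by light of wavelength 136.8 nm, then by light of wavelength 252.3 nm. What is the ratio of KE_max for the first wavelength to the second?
5.0120

Using Einstein's equation: KE_max = hc/λ - φ

For λ₁ = 136.8 nm:
E₁ = hc/λ₁ = 9.0632 eV
KE₁ = E₁ - φ = 9.0632 - 3.88 = 5.1832 eV

For λ₂ = 252.3 nm:
E₂ = hc/λ₂ = 4.9142 eV
KE₂ = E₂ - φ = 4.9142 - 3.88 = 1.0342 eV

Ratio: KE₁/KE₂ = 5.1832/1.0342 = 5.0120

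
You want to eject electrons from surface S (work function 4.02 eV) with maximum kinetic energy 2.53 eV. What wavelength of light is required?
189.29 nm

From Einstein's equation: KE_max = hc/λ - φ

Rearranging for λ:
hc/λ = KE_max + φ
λ = hc/(KE_max + φ)

Required photon energy:
E_photon = KE_max + φ = 2.53 + 4.02 = 6.55 eV

Required wavelength:
λ = hc/E_photon = (6.626×10⁻³⁴)(3×10⁸) / (6.55 × 1.602×10⁻¹⁹)
λ = 189.29 nm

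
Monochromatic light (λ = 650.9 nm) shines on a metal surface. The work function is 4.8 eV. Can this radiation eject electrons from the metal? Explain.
No

For photoemission, the photon energy must exceed the work function.

Photon energy: E = hc/λ = 1.9048 eV
Work function: φ = 4.8 eV

Since E_photon (1.9048 eV) < φ (4.8 eV), photoemission will NOT occur.
The threshold wavelength is λ₀ = hc/φ = 258.3 nm.
Since 650.9 nm > 258.3 nm, the photons lack sufficient energy.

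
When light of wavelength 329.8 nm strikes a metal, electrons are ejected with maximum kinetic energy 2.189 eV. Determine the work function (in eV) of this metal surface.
1.57 eV

From Einstein's photoelectric equation: KE_max = hf - φ = hc/λ - φ

Rearranging for φ:
φ = hc/λ - KE_max

Calculate photon energy:
E_photon = hc/λ = 3.7594 eV

Therefore:
φ = 3.7594 - 2.189 = 1.57 eV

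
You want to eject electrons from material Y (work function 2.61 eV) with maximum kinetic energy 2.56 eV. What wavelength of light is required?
239.81 nm

From Einstein's equation: KE_max = hc/λ - φ

Rearranging for λ:
hc/λ = KE_max + φ
λ = hc/(KE_max + φ)

Required photon energy:
E_photon = KE_max + φ = 2.56 + 2.61 = 5.17 eV

Required wavelength:
λ = hc/E_photon = (6.626×10⁻³⁴)(3×10⁸) / (5.17 × 1.602×10⁻¹⁹)
λ = 239.81 nm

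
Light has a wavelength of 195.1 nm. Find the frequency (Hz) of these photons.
1.5366e+15 Hz

Using the wave equation: c = fλ

Solving for frequency:
f = c/λ = (3×10⁸ m/s) / (195.1×10⁻⁹ m)
f = 1.5366e+15 Hz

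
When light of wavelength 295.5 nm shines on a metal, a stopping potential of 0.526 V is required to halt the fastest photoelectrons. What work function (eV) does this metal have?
3.67 eV

The stopping potential gives the maximum kinetic energy: KE_max = eV_s = 0.526 eV

From Einstein's photoelectric equation: KE_max = hc/λ - φ
Rearranging: φ = hc/λ - KE_max

Calculate photon energy:
E_photon = hc/λ = (6.626×10⁻³⁴ J·s)(3×10⁸ m/s) / (295.5×10⁻⁹ m) = 4.1957 eV

Therefore:
φ = 4.1957 - 0.526 = 3.67 eV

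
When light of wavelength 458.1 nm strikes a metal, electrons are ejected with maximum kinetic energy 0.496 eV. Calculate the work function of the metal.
2.21 eV

From Einstein's photoelectric equation: KE_max = hf - φ = hc/λ - φ

Rearranging for φ:
φ = hc/λ - KE_max

Calculate photon energy:
E_photon = hc/λ = 2.7065 eV

Therefore:
φ = 2.7065 - 0.496 = 2.21 eV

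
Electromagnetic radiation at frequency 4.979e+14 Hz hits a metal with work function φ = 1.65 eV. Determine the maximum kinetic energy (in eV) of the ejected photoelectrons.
0.4091 eV

Using Einstein's photoelectric equation: KE_max = hf - φ

First, calculate the photon energy:
E_photon = hf = (6.626×10⁻³⁴ J·s)(4.979e+14 Hz)
E_photon = 2.0591 eV

Then, the maximum kinetic energy:
KE_max = E_photon - φ = 2.0591 eV - 1.65 eV = 0.4091 eV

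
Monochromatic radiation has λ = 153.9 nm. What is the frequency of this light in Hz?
1.9480e+15 Hz

Using the wave equation: c = fλ

Solving for frequency:
f = c/λ = (3×10⁸ m/s) / (153.9×10⁻⁹ m)
f = 1.9480e+15 Hz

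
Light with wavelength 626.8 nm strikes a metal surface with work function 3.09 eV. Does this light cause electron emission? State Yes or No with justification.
No

For photoemission, the photon energy must exceed the work function.

Photon energy: E = hc/λ = 1.9781 eV
Work function: φ = 3.09 eV

Since E_photon (1.9781 eV) < φ (3.09 eV), photoemission will NOT occur.
The threshold wavelength is λ₀ = hc/φ = 401.2 nm.
Since 626.8 nm > 401.2 nm, the photons lack sufficient energy.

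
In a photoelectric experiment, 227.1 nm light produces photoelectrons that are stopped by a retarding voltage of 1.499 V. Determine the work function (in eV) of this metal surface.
3.96 eV

The stopping potential gives the maximum kinetic energy: KE_max = eV_s = 1.499 eV

From Einstein's photoelectric equation: KE_max = hc/λ - φ
Rearranging: φ = hc/λ - KE_max

Calculate photon energy:
E_photon = hc/λ = (6.626×10⁻³⁴ J·s)(3×10⁸ m/s) / (227.1×10⁻⁹ m) = 5.4595 eV

Therefore:
φ = 5.4595 - 1.499 = 3.96 eV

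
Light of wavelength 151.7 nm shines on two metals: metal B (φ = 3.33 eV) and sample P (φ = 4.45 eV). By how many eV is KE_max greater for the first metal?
1.1200 eV

Using KE_max = hc/λ - φ for each metal:

Photon energy: E = hc/λ = 8.1730 eV

For metal B (φ₁ = 3.33 eV):
KE₁ = E - φ₁ = 8.1730 - 3.33 = 4.8430 eV

For sample P (φ₂ = 4.45 eV):
KE₂ = E - φ₂ = 8.1730 - 4.45 = 3.7230 eV

Difference:
ΔKE = KE₁ - KE₂ = 4.8430 - 3.7230 = 1.1200 eV

Note: The difference equals the difference in work functions: 4.45 - 3.33 = 1.12 eV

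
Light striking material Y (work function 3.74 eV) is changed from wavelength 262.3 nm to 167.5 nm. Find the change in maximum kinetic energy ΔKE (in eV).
2.6752 eV

Using Einstein's equation: KE_max = hc/λ - φ

For λ₁ = 262.3 nm:
KE₁ = hc/λ₁ - φ = 4.7268 - 3.74 = 0.9868 eV

For λ₂ = 167.5 nm:
KE₂ = hc/λ₂ - φ = 7.4020 - 3.74 = 3.6620 eV

Change in KE:
ΔKE = KE₂ - KE₁ = 3.6620 - 0.9868 = 2.6752 eV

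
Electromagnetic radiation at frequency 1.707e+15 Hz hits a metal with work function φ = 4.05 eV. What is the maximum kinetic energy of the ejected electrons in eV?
3.0096 eV

Using Einstein's photoelectric equation: KE_max = hf - φ

First, calculate the photon energy:
E_photon = hf = (6.626×10⁻³⁴ J·s)(1.707e+15 Hz)
E_photon = 7.0596 eV

Then, the maximum kinetic energy:
KE_max = E_photon - φ = 7.0596 eV - 4.05 eV = 3.0096 eV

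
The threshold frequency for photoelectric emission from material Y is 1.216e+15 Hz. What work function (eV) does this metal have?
5.03 eV

At the threshold frequency, photon energy equals work function:
φ = hf₀

Calculating:
φ = (6.626×10⁻³⁴ J·s)(1.216e+15 Hz)
φ = 5.03 eV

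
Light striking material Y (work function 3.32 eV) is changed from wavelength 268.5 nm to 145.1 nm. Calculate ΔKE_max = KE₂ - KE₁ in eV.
3.9271 eV

Using Einstein's equation: KE_max = hc/λ - φ

For λ₁ = 268.5 nm:
KE₁ = hc/λ₁ - φ = 4.6177 - 3.32 = 1.2977 eV

For λ₂ = 145.1 nm:
KE₂ = hc/λ₂ - φ = 8.5447 - 3.32 = 5.2247 eV

Change in KE:
ΔKE = KE₂ - KE₁ = 5.2247 - 1.2977 = 3.9271 eV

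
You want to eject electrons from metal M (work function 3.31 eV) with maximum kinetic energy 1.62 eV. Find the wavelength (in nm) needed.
251.49 nm

From Einstein's equation: KE_max = hc/λ - φ

Rearranging for λ:
hc/λ = KE_max + φ
λ = hc/(KE_max + φ)

Required photon energy:
E_photon = KE_max + φ = 1.62 + 3.31 = 4.93 eV

Required wavelength:
λ = hc/E_photon = (6.626×10⁻³⁴)(3×10⁸) / (4.93 × 1.602×10⁻¹⁹)
λ = 251.49 nm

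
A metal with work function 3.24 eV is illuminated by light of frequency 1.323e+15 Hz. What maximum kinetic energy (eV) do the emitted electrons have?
2.2315 eV

Using Einstein's photoelectric equation: KE_max = hf - φ

First, calculate the photon energy:
E_photon = hf = (6.626×10⁻³⁴ J·s)(1.323e+15 Hz)
E_photon = 5.4715 eV

Then, the maximum kinetic energy:
KE_max = E_photon - φ = 5.4715 eV - 3.24 eV = 2.2315 eV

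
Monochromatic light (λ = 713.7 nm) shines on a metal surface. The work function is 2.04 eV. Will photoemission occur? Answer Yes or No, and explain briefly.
No

For photoemission, the photon energy must exceed the work function.

Photon energy: E = hc/λ = 1.7372 eV
Work function: φ = 2.04 eV

Since E_photon (1.7372 eV) < φ (2.04 eV), photoemission will NOT occur.
The threshold wavelength is λ₀ = hc/φ = 607.8 nm.
Since 713.7 nm > 607.8 nm, the photons lack sufficient energy.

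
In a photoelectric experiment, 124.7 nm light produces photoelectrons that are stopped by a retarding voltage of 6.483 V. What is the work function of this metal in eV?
3.46 eV

The stopping potential gives the maximum kinetic energy: KE_max = eV_s = 6.483 eV

From Einstein's photoelectric equation: KE_max = hc/λ - φ
Rearranging: φ = hc/λ - KE_max

Calculate photon energy:
E_photon = hc/λ = (6.626×10⁻³⁴ J·s)(3×10⁸ m/s) / (124.7×10⁻⁹ m) = 9.9426 eV

Therefore:
φ = 9.9426 - 6.483 = 3.46 eV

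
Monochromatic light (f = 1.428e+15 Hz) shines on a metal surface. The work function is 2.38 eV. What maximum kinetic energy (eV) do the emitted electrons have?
3.5257 eV

Using Einstein's photoelectric equation: KE_max = hf - φ

First, calculate the photon energy:
E_photon = hf = (6.626×10⁻³⁴ J·s)(1.428e+15 Hz)
E_photon = 5.9057 eV

Then, the maximum kinetic energy:
KE_max = E_photon - φ = 5.9057 eV - 2.38 eV = 3.5257 eV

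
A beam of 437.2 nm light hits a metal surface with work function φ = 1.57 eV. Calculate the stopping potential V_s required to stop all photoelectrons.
1.2659 V

The stopping potential V_s satisfies: eV_s = KE_max

First, find KE_max using Einstein's equation:
E_photon = hc/λ = 2.8359 eV
KE_max = E_photon - φ = 2.8359 - 1.57 = 1.2659 eV

Since eV_s = KE_max:
V_s = KE_max/e = 1.2659 V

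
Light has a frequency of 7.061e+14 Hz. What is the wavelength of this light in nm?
424.58 nm

Using the wave equation: c = fλ

Solving for wavelength:
λ = c/f = (3×10⁸ m/s) / (7.061e+14 Hz)
λ = 424.58 nm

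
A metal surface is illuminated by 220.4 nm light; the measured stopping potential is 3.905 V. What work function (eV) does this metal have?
1.72 eV

The stopping potential gives the maximum kinetic energy: KE_max = eV_s = 3.905 eV

From Einstein's photoelectric equation: KE_max = hc/λ - φ
Rearranging: φ = hc/λ - KE_max

Calculate photon energy:
E_photon = hc/λ = (6.626×10⁻³⁴ J·s)(3×10⁸ m/s) / (220.4×10⁻⁹ m) = 5.6254 eV

Therefore:
φ = 5.6254 - 3.905 = 1.72 eV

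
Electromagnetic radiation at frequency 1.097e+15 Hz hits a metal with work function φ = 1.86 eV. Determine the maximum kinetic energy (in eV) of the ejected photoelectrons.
2.6768 eV

Using Einstein's photoelectric equation: KE_max = hf - φ

First, calculate the photon energy:
E_photon = hf = (6.626×10⁻³⁴ J·s)(1.097e+15 Hz)
E_photon = 4.5368 eV

Then, the maximum kinetic energy:
KE_max = E_photon - φ = 4.5368 eV - 1.86 eV = 2.6768 eV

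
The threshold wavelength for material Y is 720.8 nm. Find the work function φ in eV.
1.72 eV

At the threshold wavelength, photon energy equals work function:
φ = hc/λ₀

Calculating:
φ = (6.626×10⁻³⁴ J·s)(3×10⁸ m/s) / (720.8×10⁻⁹ m)
φ = 1.72 eV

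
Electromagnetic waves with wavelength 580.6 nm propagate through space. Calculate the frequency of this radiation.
5.1635e+14 Hz

Using the wave equation: c = fλ

Solving for frequency:
f = c/λ = (3×10⁸ m/s) / (580.6×10⁻⁹ m)
f = 5.1635e+14 Hz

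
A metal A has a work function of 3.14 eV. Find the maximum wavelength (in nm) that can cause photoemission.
394.85 nm

The threshold wavelength is when the photon energy equals the work function:
hc/λ₀ = φ

Solving for λ₀:
λ₀ = hc/φ = (6.626×10⁻³⁴ J·s)(3×10⁸ m/s) / (3.14 eV × 1.602×10⁻¹⁹ J/eV)
λ₀ = 394.85 nm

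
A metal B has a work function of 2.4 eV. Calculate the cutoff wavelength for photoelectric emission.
516.60 nm

The threshold wavelength is when the photon energy equals the work function:
hc/λ₀ = φ

Solving for λ₀:
λ₀ = hc/φ = (6.626×10⁻³⁴ J·s)(3×10⁸ m/s) / (2.4 eV × 1.602×10⁻¹⁹ J/eV)
λ₀ = 516.60 nm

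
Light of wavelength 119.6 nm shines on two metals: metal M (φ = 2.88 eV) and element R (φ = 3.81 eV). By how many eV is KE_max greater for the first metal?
0.9300 eV

Using KE_max = hc/λ - φ for each metal:

Photon energy: E = hc/λ = 10.3666 eV

For metal M (φ₁ = 2.88 eV):
KE₁ = E - φ₁ = 10.3666 - 2.88 = 7.4866 eV

For element R (φ₂ = 3.81 eV):
KE₂ = E - φ₂ = 10.3666 - 3.81 = 6.5566 eV

Difference:
ΔKE = KE₁ - KE₂ = 7.4866 - 6.5566 = 0.9300 eV

Note: The difference equals the difference in work functions: 3.81 - 2.88 = 0.93 eV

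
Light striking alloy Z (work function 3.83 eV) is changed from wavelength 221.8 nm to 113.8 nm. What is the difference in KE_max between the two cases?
5.3050 eV

Using Einstein's equation: KE_max = hc/λ - φ

For λ₁ = 221.8 nm:
KE₁ = hc/λ₁ - φ = 5.5899 - 3.83 = 1.7599 eV

For λ₂ = 113.8 nm:
KE₂ = hc/λ₂ - φ = 10.8949 - 3.83 = 7.0649 eV

Change in KE:
ΔKE = KE₂ - KE₁ = 7.0649 - 1.7599 = 5.3050 eV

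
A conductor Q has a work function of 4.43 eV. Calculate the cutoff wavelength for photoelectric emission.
279.87 nm

The threshold wavelength is when the photon energy equals the work function:
hc/λ₀ = φ

Solving for λ₀:
λ₀ = hc/φ = (6.626×10⁻³⁴ J·s)(3×10⁸ m/s) / (4.43 eV × 1.602×10⁻¹⁹ J/eV)
λ₀ = 279.87 nm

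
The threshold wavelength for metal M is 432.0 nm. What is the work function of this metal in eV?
2.87 eV

At the threshold wavelength, photon energy equals work function:
φ = hc/λ₀

Calculating:
φ = (6.626×10⁻³⁴ J·s)(3×10⁸ m/s) / (432.0×10⁻⁹ m)
φ = 2.87 eV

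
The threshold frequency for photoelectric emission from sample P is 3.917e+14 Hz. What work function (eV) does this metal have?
1.62 eV

At the threshold frequency, photon energy equals work function:
φ = hf₀

Calculating:
φ = (6.626×10⁻³⁴ J·s)(3.917e+14 Hz)
φ = 1.62 eV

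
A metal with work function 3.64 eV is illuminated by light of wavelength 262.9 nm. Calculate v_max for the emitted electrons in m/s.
6.1523e+05 m/s

First, find the maximum kinetic energy:
E_photon = hc/λ = 4.7160 eV
KE_max = E_photon - φ = 4.7160 - 3.64 = 1.0760 eV

Convert to Joules: KE_max = 1.0760 × 1.602×10⁻¹⁹ J = 1.7240e-19 J

Then use KE = ½mv² to find velocity:
v = √(2·KE/m) = √(2 × 1.7240e-19 J / 9.109e-31 kg)
v = 6.1523e+05 m/s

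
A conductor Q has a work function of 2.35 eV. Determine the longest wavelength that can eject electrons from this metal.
527.59 nm

The threshold wavelength is when the photon energy equals the work function:
hc/λ₀ = φ

Solving for λ₀:
λ₀ = hc/φ = (6.626×10⁻³⁴ J·s)(3×10⁸ m/s) / (2.35 eV × 1.602×10⁻¹⁹ J/eV)
λ₀ = 527.59 nm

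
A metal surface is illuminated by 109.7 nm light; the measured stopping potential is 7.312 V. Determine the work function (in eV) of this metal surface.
3.99 eV

The stopping potential gives the maximum kinetic energy: KE_max = eV_s = 7.312 eV

From Einstein's photoelectric equation: KE_max = hc/λ - φ
Rearranging: φ = hc/λ - KE_max

Calculate photon energy:
E_photon = hc/λ = (6.626×10⁻³⁴ J·s)(3×10⁸ m/s) / (109.7×10⁻⁹ m) = 11.3021 eV

Therefore:
φ = 11.3021 - 7.312 = 3.99 eV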